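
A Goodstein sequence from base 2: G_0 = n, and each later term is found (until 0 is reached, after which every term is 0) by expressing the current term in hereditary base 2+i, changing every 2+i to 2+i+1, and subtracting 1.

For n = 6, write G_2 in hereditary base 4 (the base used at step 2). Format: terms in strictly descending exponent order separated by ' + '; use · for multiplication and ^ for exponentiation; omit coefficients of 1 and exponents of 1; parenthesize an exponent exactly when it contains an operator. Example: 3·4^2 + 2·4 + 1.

4^4 + 1

G_0 = 6. HB_2(6) = 2^2 + 2. Bump = 30. G_1 = 29.
G_1 = 29. HB_3(29) = 3^3 + 2. Bump = 258. G_2 = 257.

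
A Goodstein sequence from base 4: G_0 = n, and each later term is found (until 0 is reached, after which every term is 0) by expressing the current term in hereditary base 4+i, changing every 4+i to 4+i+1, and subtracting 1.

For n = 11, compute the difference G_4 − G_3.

1

base 4: 11 = 2·4 + 3; at 5: 2·5 + 3 = 13; next = 12
base 5: 12 = 2·5 + 2; at 6: 2·6 + 2 = 14; next = 13
base 6: 13 = 2·6 + 1; at 7: 2·7 + 1 = 15; next = 14
base 7: 14 = 2·7; at 8: 2·8 = 16; next = 15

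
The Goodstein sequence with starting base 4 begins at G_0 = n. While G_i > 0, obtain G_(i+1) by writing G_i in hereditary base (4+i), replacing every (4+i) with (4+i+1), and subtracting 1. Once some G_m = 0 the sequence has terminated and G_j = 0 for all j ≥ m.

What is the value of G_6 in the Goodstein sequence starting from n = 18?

63

G_0 = 18. HB_4(18) = 4^2 + 2. Bump = 27. G_1 = 26.
G_1 = 26. HB_5(26) = 5^2 + 1. Bump = 37. G_2 = 36.
G_2 = 36. HB_6(36) = 6^2. Bump = 49. G_3 = 48.
G_3 = 48. HB_7(48) = 6·7 + 6. Bump = 54. G_4 = 53.
G_4 = 53. HB_8(53) = 6·8 + 5. Bump = 59. G_5 = 58.
G_5 = 58. HB_9(58) = 6·9 + 4. Bump = 64. G_6 = 63.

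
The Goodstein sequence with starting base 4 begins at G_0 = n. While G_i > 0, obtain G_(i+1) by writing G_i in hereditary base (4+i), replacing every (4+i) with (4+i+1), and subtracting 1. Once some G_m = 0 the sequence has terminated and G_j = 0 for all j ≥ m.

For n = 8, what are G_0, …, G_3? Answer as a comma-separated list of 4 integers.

8, 9, 9, 9

G_0 = 8. HB_4(8) = 2·4. Bump = 10. G_1 = 9.
G_1 = 9. HB_5(9) = 5 + 4. Bump = 10. G_2 = 9.
G_2 = 9. HB_6(9) = 6 + 3. Bump = 10. G_3 = 9.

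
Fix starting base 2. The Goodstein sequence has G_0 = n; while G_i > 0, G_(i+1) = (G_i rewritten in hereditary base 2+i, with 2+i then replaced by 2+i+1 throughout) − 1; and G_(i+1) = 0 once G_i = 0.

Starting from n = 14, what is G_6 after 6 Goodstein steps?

134404971

i=0: 14 = 2^(2 + 1) + 2^2 + 2 (b=2); 2→3: 3^(3 + 1) + 3^3 + 3 = 111; 111−1 = 110
i=1: 110 = 3^(3 + 1) + 3^3 + 2 (b=3); 3→4: 4^(4 + 1) + 4^4 + 2 = 1282; 1282−1 = 1281
i=2: 1281 = 4^(4 + 1) + 4^4 + 1 (b=4); 4→5: 5^(5 + 1) + 5^5 + 1 = 18751; 18751−1 = 18750
i=3: 18750 = 5^(5 + 1) + 5^5 (b=5); 5→6: 6^(6 + 1) + 6^6 = 326592; 326592−1 = 326591
i=4: 326591 = 6^(6 + 1) + 5·6^5 + 5·6^4 + 5·6^3 + 5·6^2 + 5·6 + 5 (b=6); 6→7: 7^(7 + 1) + 5·7^5 + 5·7^4 + 5·7^3 + 5·7^2 + 5·7 + 5 = 5862841; 5862841−1 = 5862840
i=5: 5862840 = 7^(7 + 1) + 5·7^5 + 5·7^4 + 5·7^3 + 5·7^2 + 5·7 + 4 (b=7); 7→8: 8^(8 + 1) + 5·8^5 + 5·8^4 + 5·8^3 + 5·8^2 + 5·8 + 4 = 134404972; 134404972−1 = 134404971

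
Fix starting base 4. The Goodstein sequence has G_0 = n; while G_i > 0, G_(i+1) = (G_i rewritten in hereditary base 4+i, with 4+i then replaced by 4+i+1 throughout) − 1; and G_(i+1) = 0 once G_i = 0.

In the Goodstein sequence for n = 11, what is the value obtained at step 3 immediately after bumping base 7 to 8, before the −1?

16

G_0 = 11. HB_4(11) = 2·4 + 3. Bump = 13. G_1 = 12.
G_1 = 12. HB_5(12) = 2·5 + 2. Bump = 14. G_2 = 13.
G_2 = 13. HB_6(13) = 2·6 + 1. Bump = 15. G_3 = 14.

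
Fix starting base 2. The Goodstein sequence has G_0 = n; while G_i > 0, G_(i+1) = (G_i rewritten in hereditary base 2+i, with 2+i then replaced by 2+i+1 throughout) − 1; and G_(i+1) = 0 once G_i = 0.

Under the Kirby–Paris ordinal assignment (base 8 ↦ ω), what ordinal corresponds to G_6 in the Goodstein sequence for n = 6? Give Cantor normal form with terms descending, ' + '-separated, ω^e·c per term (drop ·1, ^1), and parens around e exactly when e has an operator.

G_0 = 6. HB_2(6) = 2^2 + 2. Bump = 30. G_1 = 29.
G_1 = 29. HB_3(29) = 3^3 + 2. Bump = 258. G_2 = 257.
G_2 = 257. HB_4(257) = 4^4 + 1. Bump = 3126. G_3 = 3125.
G_3 = 3125. HB_5(3125) = 5^5. Bump = 46656. G_4 = 46655.
G_4 = 46655. HB_6(46655) = 5·6^5 + 5·6^4 + 5·6^3 + 5·6^2 + 5·6 + 5. Bump = 98040. G_5 = 98039.
G_5 = 98039. HB_7(98039) = 5·7^5 + 5·7^4 + 5·7^3 + 5·7^2 + 5·7 + 4. Bump = 187244. G_6 = 187243.
G_6 = 187243. HB_8(187243) = 5·8^5 + 5·8^4 + 5·8^3 + 5·8^2 + 5·8 + 3. Bump = 332148. G_7 = 332147.

ω^5·5 + ω^4·5 + ω^3·5 + ω^2·5 + ω·5 + 3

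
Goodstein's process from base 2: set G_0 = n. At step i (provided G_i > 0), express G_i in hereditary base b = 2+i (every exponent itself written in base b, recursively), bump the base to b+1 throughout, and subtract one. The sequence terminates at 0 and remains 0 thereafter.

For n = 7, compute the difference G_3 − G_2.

2868

7 —HB2→ 2^2 + 2 + 1 —bump→ 3^3 + 3 + 1 = 31 —(−1)→ 30
30 —HB3→ 3^3 + 3 —bump→ 4^4 + 4 = 260 —(−1)→ 259
259 —HB4→ 4^4 + 3 —bump→ 5^5 + 3 = 3128 —(−1)→ 3127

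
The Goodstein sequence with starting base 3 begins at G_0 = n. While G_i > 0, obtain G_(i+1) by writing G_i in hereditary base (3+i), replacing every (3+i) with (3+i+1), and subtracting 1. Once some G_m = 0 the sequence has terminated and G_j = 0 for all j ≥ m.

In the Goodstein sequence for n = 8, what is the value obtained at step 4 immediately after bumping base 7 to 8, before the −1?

[0] 8 ≡ 2·3 + 2 (base 3). Lift 4: 10. −1: 9.
[1] 9 ≡ 2·4 + 1 (base 4). Lift 5: 11. −1: 10.
[2] 10 ≡ 2·5 (base 5). Lift 6: 12. −1: 11.
[3] 11 ≡ 6 + 5 (base 6). Lift 7: 12. −1: 11.

12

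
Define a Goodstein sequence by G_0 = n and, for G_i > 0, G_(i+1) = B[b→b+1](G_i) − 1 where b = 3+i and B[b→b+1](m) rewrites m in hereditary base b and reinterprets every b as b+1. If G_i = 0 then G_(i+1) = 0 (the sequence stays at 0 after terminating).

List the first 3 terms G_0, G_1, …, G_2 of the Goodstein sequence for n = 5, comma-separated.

G_0=5  [base 3] 3 + 2  →[3↦4]→  4 + 2 = 6  −1 ⇒ G_1=5
G_1=5  [base 4] 4 + 1  →[4↦5]→  5 + 1 = 6  −1 ⇒ G_2=5

5, 5, 5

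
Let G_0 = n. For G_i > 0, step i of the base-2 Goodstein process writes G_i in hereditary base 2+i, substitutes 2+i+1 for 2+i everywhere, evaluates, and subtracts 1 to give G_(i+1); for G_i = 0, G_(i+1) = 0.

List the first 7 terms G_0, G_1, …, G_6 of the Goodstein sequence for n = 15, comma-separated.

15, 111, 1283, 18752, 326593, 6588344, 150994943

step 0: 15 = 2^(2 + 1) + 2^2 + 2 + 1; sub 3 for 2: 3^(3 + 1) + 3^3 + 3 + 1; = 112; G_1 = 112−1 = 111
step 1: 111 = 3^(3 + 1) + 3^3 + 3; sub 4 for 3: 4^(4 + 1) + 4^4 + 4; = 1284; G_2 = 1284−1 = 1283
step 2: 1283 = 4^(4 + 1) + 4^4 + 3; sub 5 for 4: 5^(5 + 1) + 5^5 + 3; = 18753; G_3 = 18753−1 = 18752
step 3: 18752 = 5^(5 + 1) + 5^5 + 2; sub 6 for 5: 6^(6 + 1) + 6^6 + 2; = 326594; G_4 = 326594−1 = 326593
step 4: 326593 = 6^(6 + 1) + 6^6 + 1; sub 7 for 6: 7^(7 + 1) + 7^7 + 1; = 6588345; G_5 = 6588345−1 = 6588344
step 5: 6588344 = 7^(7 + 1) + 7^7; sub 8 for 7: 8^(8 + 1) + 8^8; = 150994944; G_6 = 150994944−1 = 150994943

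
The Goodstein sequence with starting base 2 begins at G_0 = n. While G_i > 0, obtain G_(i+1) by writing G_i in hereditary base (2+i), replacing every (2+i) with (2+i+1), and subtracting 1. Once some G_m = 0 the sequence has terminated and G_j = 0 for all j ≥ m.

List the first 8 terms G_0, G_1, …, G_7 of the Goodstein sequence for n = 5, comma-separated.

5, 27, 255, 467, 775, 1197, 1751, 2454

step 0: 5 = 2^2 + 1; sub 3 for 2: 3^3 + 1; = 28; G_1 = 28−1 = 27
step 1: 27 = 3^3; sub 4 for 3: 4^4; = 256; G_2 = 256−1 = 255
step 2: 255 = 3·4^3 + 3·4^2 + 3·4 + 3; sub 5 for 4: 3·5^3 + 3·5^2 + 3·5 + 3; = 468; G_3 = 468−1 = 467
step 3: 467 = 3·5^3 + 3·5^2 + 3·5 + 2; sub 6 for 5: 3·6^3 + 3·6^2 + 3·6 + 2; = 776; G_4 = 776−1 = 775
step 4: 775 = 3·6^3 + 3·6^2 + 3·6 + 1; sub 7 for 6: 3·7^3 + 3·7^2 + 3·7 + 1; = 1198; G_5 = 1198−1 = 1197
step 5: 1197 = 3·7^3 + 3·7^2 + 3·7; sub 8 for 7: 3·8^3 + 3·8^2 + 3·8; = 1752; G_6 = 1752−1 = 1751
step 6: 1751 = 3·8^3 + 3·8^2 + 2·8 + 7; sub 9 for 8: 3·9^3 + 3·9^2 + 2·9 + 7; = 2455; G_7 = 2455−1 = 2454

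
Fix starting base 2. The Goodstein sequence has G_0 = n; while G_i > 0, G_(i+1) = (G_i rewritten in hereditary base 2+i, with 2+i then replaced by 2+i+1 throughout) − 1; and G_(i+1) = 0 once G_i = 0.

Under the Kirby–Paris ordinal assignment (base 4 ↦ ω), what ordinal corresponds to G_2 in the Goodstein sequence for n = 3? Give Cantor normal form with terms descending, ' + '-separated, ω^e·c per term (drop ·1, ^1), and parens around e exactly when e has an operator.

3

G_0 = 3. HB_2(3) = 2 + 1. Bump = 4. G_1 = 3.
G_1 = 3. HB_3(3) = 3. Bump = 4. G_2 = 3.
G_2 = 3. HB_4(3) = 3. Bump = 3. G_3 = 2.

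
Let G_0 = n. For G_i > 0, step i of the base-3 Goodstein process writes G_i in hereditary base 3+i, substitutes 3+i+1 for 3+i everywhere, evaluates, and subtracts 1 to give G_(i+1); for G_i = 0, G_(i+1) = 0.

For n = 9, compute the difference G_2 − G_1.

2

(0) 9|_3 = 3^2 ↦ 4^2|_4 = 16 ⇒ 15
(1) 15|_4 = 3·4 + 3 ↦ 3·5 + 3|_5 = 18 ⇒ 17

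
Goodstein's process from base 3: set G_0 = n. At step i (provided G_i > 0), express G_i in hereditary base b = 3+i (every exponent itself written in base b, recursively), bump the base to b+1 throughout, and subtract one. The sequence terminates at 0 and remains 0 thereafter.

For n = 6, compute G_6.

6

base 3: 6 = 2·3; at 4: 2·4 = 8; next = 7
base 4: 7 = 4 + 3; at 5: 5 + 3 = 8; next = 7
base 5: 7 = 5 + 2; at 6: 6 + 2 = 8; next = 7
base 6: 7 = 6 + 1; at 7: 7 + 1 = 8; next = 7
base 7: 7 = 7; at 8: 8 = 8; next = 7
base 8: 7 = 7; at 9: 7 = 7; next = 6
base 9: 6 = 6; at 10: 6 = 6; next = 5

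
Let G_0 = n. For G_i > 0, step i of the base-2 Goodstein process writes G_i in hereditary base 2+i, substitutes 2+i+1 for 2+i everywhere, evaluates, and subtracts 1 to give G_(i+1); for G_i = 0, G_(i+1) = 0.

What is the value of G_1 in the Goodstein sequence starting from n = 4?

26

(0) 4|_2 = 2^2 ↦ 3^3|_3 = 27 ⇒ 26
(1) 26|_3 = 2·3^2 + 2·3 + 2 ↦ 2·4^2 + 2·4 + 2|_4 = 42 ⇒ 41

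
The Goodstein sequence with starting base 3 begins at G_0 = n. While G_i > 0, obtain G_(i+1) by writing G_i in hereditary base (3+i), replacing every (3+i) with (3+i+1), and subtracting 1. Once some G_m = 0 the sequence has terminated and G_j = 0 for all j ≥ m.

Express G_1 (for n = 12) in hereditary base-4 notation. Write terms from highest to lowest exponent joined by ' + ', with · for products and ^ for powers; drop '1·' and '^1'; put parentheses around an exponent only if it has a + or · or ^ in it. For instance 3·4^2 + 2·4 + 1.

G_0 = 12. HB_3(12) = 3^2 + 3. Bump = 20. G_1 = 19.
G_1 = 19. HB_4(19) = 4^2 + 3. Bump = 28. G_2 = 27.

4^2 + 3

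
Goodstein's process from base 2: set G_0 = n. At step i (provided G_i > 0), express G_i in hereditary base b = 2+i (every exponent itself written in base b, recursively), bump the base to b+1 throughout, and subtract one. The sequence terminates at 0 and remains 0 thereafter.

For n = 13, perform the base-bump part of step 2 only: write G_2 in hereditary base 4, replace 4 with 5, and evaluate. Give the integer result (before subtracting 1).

16093

[0] 13 ≡ 2^(2 + 1) + 2^2 + 1 (base 2). Lift 3: 109. −1: 108.
[1] 108 ≡ 3^(3 + 1) + 3^3 (base 3). Lift 4: 1280. −1: 1279.
[2] 1279 ≡ 4^(4 + 1) + 3·4^3 + 3·4^2 + 3·4 + 3 (base 4). Lift 5: 16093. −1: 16092.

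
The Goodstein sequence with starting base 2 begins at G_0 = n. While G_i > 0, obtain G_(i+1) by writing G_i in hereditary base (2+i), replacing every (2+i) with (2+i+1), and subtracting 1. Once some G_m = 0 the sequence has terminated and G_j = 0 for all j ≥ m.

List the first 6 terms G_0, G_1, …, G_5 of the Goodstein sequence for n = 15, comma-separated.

G_0 = 15. HB_2(15) = 2^(2 + 1) + 2^2 + 2 + 1. Bump = 112. G_1 = 111.
G_1 = 111. HB_3(111) = 3^(3 + 1) + 3^3 + 3. Bump = 1284. G_2 = 1283.
G_2 = 1283. HB_4(1283) = 4^(4 + 1) + 4^4 + 3. Bump = 18753. G_3 = 18752.
G_3 = 18752. HB_5(18752) = 5^(5 + 1) + 5^5 + 2. Bump = 326594. G_4 = 326593.
G_4 = 326593. HB_6(326593) = 6^(6 + 1) + 6^6 + 1. Bump = 6588345. G_5 = 6588344.

15, 111, 1283, 18752, 326593, 6588344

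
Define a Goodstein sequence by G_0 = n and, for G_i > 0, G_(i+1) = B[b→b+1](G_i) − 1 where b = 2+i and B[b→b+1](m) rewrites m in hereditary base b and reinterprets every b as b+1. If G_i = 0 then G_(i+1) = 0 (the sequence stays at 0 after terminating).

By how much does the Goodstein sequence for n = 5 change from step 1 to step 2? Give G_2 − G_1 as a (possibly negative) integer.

228

i=0: 5 = 2^2 + 1 (b=2); 2→3: 3^3 + 1 = 28; 28−1 = 27
i=1: 27 = 3^3 (b=3); 3→4: 4^4 = 256; 256−1 = 255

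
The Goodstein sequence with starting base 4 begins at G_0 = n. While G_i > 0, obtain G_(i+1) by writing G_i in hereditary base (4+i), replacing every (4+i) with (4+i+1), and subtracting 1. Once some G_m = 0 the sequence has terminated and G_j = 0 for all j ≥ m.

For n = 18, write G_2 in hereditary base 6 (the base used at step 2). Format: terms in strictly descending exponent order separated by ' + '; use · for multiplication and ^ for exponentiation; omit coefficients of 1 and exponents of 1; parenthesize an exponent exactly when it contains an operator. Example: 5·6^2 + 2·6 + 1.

G_0 = 18. HB_4(18) = 4^2 + 2. Bump = 27. G_1 = 26.
G_1 = 26. HB_5(26) = 5^2 + 1. Bump = 37. G_2 = 36.

6^2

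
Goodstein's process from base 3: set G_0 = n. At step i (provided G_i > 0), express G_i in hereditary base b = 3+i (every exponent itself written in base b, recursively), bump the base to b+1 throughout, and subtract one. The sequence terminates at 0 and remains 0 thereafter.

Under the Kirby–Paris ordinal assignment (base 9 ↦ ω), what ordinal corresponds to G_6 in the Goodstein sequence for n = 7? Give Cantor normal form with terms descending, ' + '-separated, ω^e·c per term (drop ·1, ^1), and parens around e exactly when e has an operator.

ω

i=0: 7 = 2·3 + 1 (b=3); 3→4: 2·4 + 1 = 9; 9−1 = 8
i=1: 8 = 2·4 (b=4); 4→5: 2·5 = 10; 10−1 = 9
i=2: 9 = 5 + 4 (b=5); 5→6: 6 + 4 = 10; 10−1 = 9
i=3: 9 = 6 + 3 (b=6); 6→7: 7 + 3 = 10; 10−1 = 9
i=4: 9 = 7 + 2 (b=7); 7→8: 8 + 2 = 10; 10−1 = 9
i=5: 9 = 8 + 1 (b=8); 8→9: 9 + 1 = 10; 10−1 = 9
i=6: 9 = 9 (b=9); 9→10: 10 = 10; 10−1 = 9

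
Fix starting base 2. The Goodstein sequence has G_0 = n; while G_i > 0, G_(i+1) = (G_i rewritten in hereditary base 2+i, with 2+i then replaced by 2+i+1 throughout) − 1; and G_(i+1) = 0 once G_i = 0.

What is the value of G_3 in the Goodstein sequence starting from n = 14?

G_0 = 14. HB_2(14) = 2^(2 + 1) + 2^2 + 2. Bump = 111. G_1 = 110.
G_1 = 110. HB_3(110) = 3^(3 + 1) + 3^3 + 2. Bump = 1282. G_2 = 1281.
G_2 = 1281. HB_4(1281) = 4^(4 + 1) + 4^4 + 1. Bump = 18751. G_3 = 18750.
G_3 = 18750. HB_5(18750) = 5^(5 + 1) + 5^5. Bump = 326592. G_4 = 326591.

18750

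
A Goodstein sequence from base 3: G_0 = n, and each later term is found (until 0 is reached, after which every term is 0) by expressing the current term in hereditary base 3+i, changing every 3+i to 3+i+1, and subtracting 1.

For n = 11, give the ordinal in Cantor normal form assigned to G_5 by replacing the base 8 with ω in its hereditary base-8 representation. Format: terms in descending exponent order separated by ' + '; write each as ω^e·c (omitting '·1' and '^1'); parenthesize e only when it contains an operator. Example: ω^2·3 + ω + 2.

ω·5 + 3

base 3: 11 = 3^2 + 2; at 4: 4^2 + 2 = 18; next = 17
base 4: 17 = 4^2 + 1; at 5: 5^2 + 1 = 26; next = 25
base 5: 25 = 5^2; at 6: 6^2 = 36; next = 35
base 6: 35 = 5·6 + 5; at 7: 5·7 + 5 = 40; next = 39
base 7: 39 = 5·7 + 4; at 8: 5·8 + 4 = 44; next = 43
base 8: 43 = 5·8 + 3; at 9: 5·9 + 3 = 48; next = 47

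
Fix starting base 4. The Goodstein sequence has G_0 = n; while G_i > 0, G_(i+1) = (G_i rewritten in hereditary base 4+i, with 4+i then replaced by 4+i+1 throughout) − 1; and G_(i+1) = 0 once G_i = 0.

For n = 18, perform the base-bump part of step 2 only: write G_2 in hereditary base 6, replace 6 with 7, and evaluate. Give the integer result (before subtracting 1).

49

G_0=18  [base 4] 4^2 + 2  →[4↦5]→  5^2 + 2 = 27  −1 ⇒ G_1=26
G_1=26  [base 5] 5^2 + 1  →[5↦6]→  6^2 + 1 = 37  −1 ⇒ G_2=36
G_2=36  [base 6] 6^2  →[6↦7]→  7^2 = 49  −1 ⇒ G_3=48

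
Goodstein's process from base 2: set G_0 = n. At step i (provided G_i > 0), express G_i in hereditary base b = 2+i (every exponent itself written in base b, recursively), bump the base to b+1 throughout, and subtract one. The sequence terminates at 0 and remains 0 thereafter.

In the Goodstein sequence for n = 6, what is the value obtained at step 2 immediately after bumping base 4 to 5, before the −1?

i=0: 6 = 2^2 + 2 (b=2); 2→3: 3^3 + 3 = 30; 30−1 = 29
i=1: 29 = 3^3 + 2 (b=3); 3→4: 4^4 + 2 = 258; 258−1 = 257
i=2: 257 = 4^4 + 1 (b=4); 4→5: 5^5 + 1 = 3126; 3126−1 = 3125

3126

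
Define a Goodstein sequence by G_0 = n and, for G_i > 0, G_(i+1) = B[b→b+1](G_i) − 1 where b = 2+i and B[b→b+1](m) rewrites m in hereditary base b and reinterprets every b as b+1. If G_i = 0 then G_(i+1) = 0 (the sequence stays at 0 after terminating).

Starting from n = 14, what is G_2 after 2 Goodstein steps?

G_0=14  [base 2] 2^(2 + 1) + 2^2 + 2  →[2↦3]→  3^(3 + 1) + 3^3 + 3 = 111  −1 ⇒ G_1=110
G_1=110  [base 3] 3^(3 + 1) + 3^3 + 2  →[3↦4]→  4^(4 + 1) + 4^4 + 2 = 1282  −1 ⇒ G_2=1281
G_2=1281  [base 4] 4^(4 + 1) + 4^4 + 1  →[4↦5]→  5^(5 + 1) + 5^5 + 1 = 18751  −1 ⇒ G_3=18750

1281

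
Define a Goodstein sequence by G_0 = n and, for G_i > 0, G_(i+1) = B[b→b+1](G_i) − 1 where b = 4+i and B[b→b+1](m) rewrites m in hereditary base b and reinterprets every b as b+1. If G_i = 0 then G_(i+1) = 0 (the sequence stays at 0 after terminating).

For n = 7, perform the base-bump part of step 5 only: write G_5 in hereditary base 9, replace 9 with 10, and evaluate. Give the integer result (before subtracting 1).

6

7 —HB4→ 4 + 3 —bump→ 5 + 3 = 8 —(−1)→ 7
7 —HB5→ 5 + 2 —bump→ 6 + 2 = 8 —(−1)→ 7
7 —HB6→ 6 + 1 —bump→ 7 + 1 = 8 —(−1)→ 7
7 —HB7→ 7 —bump→ 8 = 8 —(−1)→ 7
7 —HB8→ 7 —bump→ 7 = 7 —(−1)→ 6
6 —HB9→ 6 —bump→ 6 = 6 —(−1)→ 5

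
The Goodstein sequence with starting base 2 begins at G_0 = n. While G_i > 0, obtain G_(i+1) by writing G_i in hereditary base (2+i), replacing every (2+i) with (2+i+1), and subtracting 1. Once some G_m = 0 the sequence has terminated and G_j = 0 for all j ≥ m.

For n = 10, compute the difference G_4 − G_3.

G_0 = 10. HB_2(10) = 2^(2 + 1) + 2. Bump = 84. G_1 = 83.
G_1 = 83. HB_3(83) = 3^(3 + 1) + 2. Bump = 1026. G_2 = 1025.
G_2 = 1025. HB_4(1025) = 4^(4 + 1) + 1. Bump = 15626. G_3 = 15625.
G_3 = 15625. HB_5(15625) = 5^(5 + 1). Bump = 279936. G_4 = 279935.

264310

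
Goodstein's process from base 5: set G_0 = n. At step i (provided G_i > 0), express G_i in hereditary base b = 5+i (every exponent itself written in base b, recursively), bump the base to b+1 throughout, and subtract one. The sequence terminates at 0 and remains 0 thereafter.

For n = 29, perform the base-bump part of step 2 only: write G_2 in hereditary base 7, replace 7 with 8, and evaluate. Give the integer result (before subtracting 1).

66

base 5: 29 = 5^2 + 4; at 6: 6^2 + 4 = 40; next = 39
base 6: 39 = 6^2 + 3; at 7: 7^2 + 3 = 52; next = 51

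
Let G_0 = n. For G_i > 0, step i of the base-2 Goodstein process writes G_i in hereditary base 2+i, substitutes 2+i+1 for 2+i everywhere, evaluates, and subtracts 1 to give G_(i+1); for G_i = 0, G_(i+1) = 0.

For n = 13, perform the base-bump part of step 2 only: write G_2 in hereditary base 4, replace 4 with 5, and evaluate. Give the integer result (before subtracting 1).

16093

G_0=13  [base 2] 2^(2 + 1) + 2^2 + 1  →[2↦3]→  3^(3 + 1) + 3^3 + 1 = 109  −1 ⇒ G_1=108
G_1=108  [base 3] 3^(3 + 1) + 3^3  →[3↦4]→  4^(4 + 1) + 4^4 = 1280  −1 ⇒ G_2=1279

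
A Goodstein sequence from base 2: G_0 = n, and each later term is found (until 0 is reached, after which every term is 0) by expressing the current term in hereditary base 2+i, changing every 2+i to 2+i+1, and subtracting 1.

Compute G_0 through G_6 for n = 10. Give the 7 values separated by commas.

10 —HB2→ 2^(2 + 1) + 2 —bump→ 3^(3 + 1) + 3 = 84 —(−1)→ 83
83 —HB3→ 3^(3 + 1) + 2 —bump→ 4^(4 + 1) + 2 = 1026 —(−1)→ 1025
1025 —HB4→ 4^(4 + 1) + 1 —bump→ 5^(5 + 1) + 1 = 15626 —(−1)→ 15625
15625 —HB5→ 5^(5 + 1) —bump→ 6^(6 + 1) = 279936 —(−1)→ 279935
279935 —HB6→ 5·6^6 + 5·6^5 + 5·6^4 + 5·6^3 + 5·6^2 + 5·6 + 5 —bump→ 5·7^7 + 5·7^5 + 5·7^4 + 5·7^3 + 5·7^2 + 5·7 + 5 = 4215755 —(−1)→ 4215754
4215754 —HB7→ 5·7^7 + 5·7^5 + 5·7^4 + 5·7^3 + 5·7^2 + 5·7 + 4 —bump→ 5·8^8 + 5·8^5 + 5·8^4 + 5·8^3 + 5·8^2 + 5·8 + 4 = 84073324 —(−1)→ 84073323

10, 83, 1025, 15625, 279935, 4215754, 84073323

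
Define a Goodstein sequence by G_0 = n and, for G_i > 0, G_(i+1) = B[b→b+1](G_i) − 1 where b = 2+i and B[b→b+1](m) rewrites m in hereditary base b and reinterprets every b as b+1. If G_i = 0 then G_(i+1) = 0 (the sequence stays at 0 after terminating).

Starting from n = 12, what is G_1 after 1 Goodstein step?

107

i=0: 12 = 2^(2 + 1) + 2^2 (b=2); 2→3: 3^(3 + 1) + 3^3 = 108; 108−1 = 107
i=1: 107 = 3^(3 + 1) + 2·3^2 + 2·3 + 2 (b=3); 3→4: 4^(4 + 1) + 2·4^2 + 2·4 + 2 = 1066; 1066−1 = 1065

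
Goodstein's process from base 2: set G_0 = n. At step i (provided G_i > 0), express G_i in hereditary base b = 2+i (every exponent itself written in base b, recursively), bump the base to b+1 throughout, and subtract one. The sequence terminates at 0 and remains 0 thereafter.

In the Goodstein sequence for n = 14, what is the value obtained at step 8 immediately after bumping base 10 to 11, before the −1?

3138429262497

base 2: 14 = 2^(2 + 1) + 2^2 + 2; at 3: 3^(3 + 1) + 3^3 + 3 = 111; next = 110
base 3: 110 = 3^(3 + 1) + 3^3 + 2; at 4: 4^(4 + 1) + 4^4 + 2 = 1282; next = 1281
base 4: 1281 = 4^(4 + 1) + 4^4 + 1; at 5: 5^(5 + 1) + 5^5 + 1 = 18751; next = 18750
base 5: 18750 = 5^(5 + 1) + 5^5; at 6: 6^(6 + 1) + 6^6 = 326592; next = 326591
base 6: 326591 = 6^(6 + 1) + 5·6^5 + 5·6^4 + 5·6^3 + 5·6^2 + 5·6 + 5; at 7: 7^(7 + 1) + 5·7^5 + 5·7^4 + 5·7^3 + 5·7^2 + 5·7 + 5 = 5862841; next = 5862840
base 7: 5862840 = 7^(7 + 1) + 5·7^5 + 5·7^4 + 5·7^3 + 5·7^2 + 5·7 + 4; at 8: 8^(8 + 1) + 5·8^5 + 5·8^4 + 5·8^3 + 5·8^2 + 5·8 + 4 = 134404972; next = 134404971
base 8: 134404971 = 8^(8 + 1) + 5·8^5 + 5·8^4 + 5·8^3 + 5·8^2 + 5·8 + 3; at 9: 9^(9 + 1) + 5·9^5 + 5·9^4 + 5·9^3 + 5·9^2 + 5·9 + 3 = 3487116549; next = 3487116548
base 9: 3487116548 = 9^(9 + 1) + 5·9^5 + 5·9^4 + 5·9^3 + 5·9^2 + 5·9 + 2; at 10: 10^(10 + 1) + 5·10^5 + 5·10^4 + 5·10^3 + 5·10^2 + 5·10 + 2 = 100000555552; next = 100000555551
base 10: 100000555551 = 10^(10 + 1) + 5·10^5 + 5·10^4 + 5·10^3 + 5·10^2 + 5·10 + 1; at 11: 11^(11 + 1) + 5·11^5 + 5·11^4 + 5·11^3 + 5·11^2 + 5·11 + 1 = 3138429262497; next = 3138429262496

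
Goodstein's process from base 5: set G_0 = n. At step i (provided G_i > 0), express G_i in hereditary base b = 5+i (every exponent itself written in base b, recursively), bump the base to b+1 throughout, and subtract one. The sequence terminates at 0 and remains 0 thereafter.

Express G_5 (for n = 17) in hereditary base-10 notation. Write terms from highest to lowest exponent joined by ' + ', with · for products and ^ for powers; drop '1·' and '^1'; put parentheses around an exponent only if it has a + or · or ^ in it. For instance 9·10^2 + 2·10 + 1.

(0) 17|_5 = 3·5 + 2 ↦ 3·6 + 2|_6 = 20 ⇒ 19
(1) 19|_6 = 3·6 + 1 ↦ 3·7 + 1|_7 = 22 ⇒ 21
(2) 21|_7 = 3·7 ↦ 3·8|_8 = 24 ⇒ 23
(3) 23|_8 = 2·8 + 7 ↦ 2·9 + 7|_9 = 25 ⇒ 24
(4) 24|_9 = 2·9 + 6 ↦ 2·10 + 6|_10 = 26 ⇒ 25
(5) 25|_10 = 2·10 + 5 ↦ 2·11 + 5|_11 = 27 ⇒ 26

2·10 + 5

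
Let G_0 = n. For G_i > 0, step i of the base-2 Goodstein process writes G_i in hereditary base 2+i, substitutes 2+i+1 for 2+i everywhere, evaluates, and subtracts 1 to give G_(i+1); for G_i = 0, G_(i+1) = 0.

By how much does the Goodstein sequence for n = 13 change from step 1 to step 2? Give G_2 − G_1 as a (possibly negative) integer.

(0) 13|_2 = 2^(2 + 1) + 2^2 + 1 ↦ 3^(3 + 1) + 3^3 + 1|_3 = 109 ⇒ 108
(1) 108|_3 = 3^(3 + 1) + 3^3 ↦ 4^(4 + 1) + 4^4|_4 = 1280 ⇒ 1279

1171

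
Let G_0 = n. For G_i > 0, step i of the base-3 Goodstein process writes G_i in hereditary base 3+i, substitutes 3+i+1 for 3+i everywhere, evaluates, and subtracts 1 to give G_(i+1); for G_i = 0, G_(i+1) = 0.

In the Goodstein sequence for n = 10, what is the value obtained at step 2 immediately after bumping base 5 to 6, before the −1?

28

10 —HB3→ 3^2 + 1 —bump→ 4^2 + 1 = 17 —(−1)→ 16
16 —HB4→ 4^2 —bump→ 5^2 = 25 —(−1)→ 24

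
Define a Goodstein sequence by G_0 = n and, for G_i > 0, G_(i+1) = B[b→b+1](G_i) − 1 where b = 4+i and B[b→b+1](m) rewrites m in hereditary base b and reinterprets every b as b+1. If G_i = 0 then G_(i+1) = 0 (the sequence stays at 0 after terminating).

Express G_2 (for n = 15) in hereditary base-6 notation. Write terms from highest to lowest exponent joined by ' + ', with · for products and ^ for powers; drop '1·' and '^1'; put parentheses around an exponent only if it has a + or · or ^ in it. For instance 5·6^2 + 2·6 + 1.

G_0=15  [base 4] 3·4 + 3  →[4↦5]→  3·5 + 3 = 18  −1 ⇒ G_1=17
G_1=17  [base 5] 3·5 + 2  →[5↦6]→  3·6 + 2 = 20  −1 ⇒ G_2=19
G_2=19  [base 6] 3·6 + 1  →[6↦7]→  3·7 + 1 = 22  −1 ⇒ G_3=21

3·6 + 1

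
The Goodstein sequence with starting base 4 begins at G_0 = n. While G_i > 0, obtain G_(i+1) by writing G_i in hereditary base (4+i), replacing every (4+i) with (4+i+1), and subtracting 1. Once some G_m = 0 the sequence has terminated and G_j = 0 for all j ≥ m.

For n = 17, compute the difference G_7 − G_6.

4

17 —HB4→ 4^2 + 1 —bump→ 5^2 + 1 = 26 —(−1)→ 25
25 —HB5→ 5^2 —bump→ 6^2 = 36 —(−1)→ 35
35 —HB6→ 5·6 + 5 —bump→ 5·7 + 5 = 40 —(−1)→ 39
39 —HB7→ 5·7 + 4 —bump→ 5·8 + 4 = 44 —(−1)→ 43
43 —HB8→ 5·8 + 3 —bump→ 5·9 + 3 = 48 —(−1)→ 47
47 —HB9→ 5·9 + 2 —bump→ 5·10 + 2 = 52 —(−1)→ 51
51 —HB10→ 5·10 + 1 —bump→ 5·11 + 1 = 56 —(−1)→ 55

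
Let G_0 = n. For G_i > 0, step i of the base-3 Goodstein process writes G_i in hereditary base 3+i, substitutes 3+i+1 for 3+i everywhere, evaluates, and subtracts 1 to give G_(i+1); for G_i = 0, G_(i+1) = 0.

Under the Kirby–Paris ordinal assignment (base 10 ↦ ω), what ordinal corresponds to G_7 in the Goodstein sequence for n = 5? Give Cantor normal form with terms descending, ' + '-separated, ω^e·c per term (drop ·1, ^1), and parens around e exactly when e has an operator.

[0] 5 ≡ 3 + 2 (base 3). Lift 4: 6. −1: 5.
[1] 5 ≡ 4 + 1 (base 4). Lift 5: 6. −1: 5.
[2] 5 ≡ 5 (base 5). Lift 6: 6. −1: 5.
[3] 5 ≡ 5 (base 6). Lift 7: 5. −1: 4.
[4] 4 ≡ 4 (base 7). Lift 8: 4. −1: 3.
[5] 3 ≡ 3 (base 8). Lift 9: 3. −1: 2.
[6] 2 ≡ 2 (base 9). Lift 10: 2. −1: 1.

1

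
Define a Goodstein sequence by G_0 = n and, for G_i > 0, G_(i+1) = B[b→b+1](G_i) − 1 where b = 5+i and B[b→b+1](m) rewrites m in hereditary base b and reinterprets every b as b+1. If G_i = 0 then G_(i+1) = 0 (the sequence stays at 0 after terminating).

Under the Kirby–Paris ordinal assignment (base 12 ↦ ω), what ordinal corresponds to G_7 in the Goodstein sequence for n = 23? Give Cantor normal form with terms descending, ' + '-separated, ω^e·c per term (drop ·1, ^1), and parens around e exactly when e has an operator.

step 0: 23 = 4·5 + 3; sub 6 for 5: 4·6 + 3; = 27; G_1 = 27−1 = 26
step 1: 26 = 4·6 + 2; sub 7 for 6: 4·7 + 2; = 30; G_2 = 30−1 = 29
step 2: 29 = 4·7 + 1; sub 8 for 7: 4·8 + 1; = 33; G_3 = 33−1 = 32
step 3: 32 = 4·8; sub 9 for 8: 4·9; = 36; G_4 = 36−1 = 35
step 4: 35 = 3·9 + 8; sub 10 for 9: 3·10 + 8; = 38; G_5 = 38−1 = 37
step 5: 37 = 3·10 + 7; sub 11 for 10: 3·11 + 7; = 40; G_6 = 40−1 = 39
step 6: 39 = 3·11 + 6; sub 12 for 11: 3·12 + 6; = 42; G_7 = 42−1 = 41

ω·3 + 5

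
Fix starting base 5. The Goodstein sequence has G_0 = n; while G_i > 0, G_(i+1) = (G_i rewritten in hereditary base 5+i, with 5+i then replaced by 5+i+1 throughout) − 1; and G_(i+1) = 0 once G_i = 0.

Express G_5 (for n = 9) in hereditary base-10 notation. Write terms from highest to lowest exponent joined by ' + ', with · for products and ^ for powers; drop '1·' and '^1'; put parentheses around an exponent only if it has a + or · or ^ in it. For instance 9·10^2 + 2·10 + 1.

9

G_0 = 9. HB_5(9) = 5 + 4. Bump = 10. G_1 = 9.
G_1 = 9. HB_6(9) = 6 + 3. Bump = 10. G_2 = 9.
G_2 = 9. HB_7(9) = 7 + 2. Bump = 10. G_3 = 9.
G_3 = 9. HB_8(9) = 8 + 1. Bump = 10. G_4 = 9.
G_4 = 9. HB_9(9) = 9. Bump = 10. G_5 = 9.
G_5 = 9. HB_10(9) = 9. Bump = 9. G_6 = 8.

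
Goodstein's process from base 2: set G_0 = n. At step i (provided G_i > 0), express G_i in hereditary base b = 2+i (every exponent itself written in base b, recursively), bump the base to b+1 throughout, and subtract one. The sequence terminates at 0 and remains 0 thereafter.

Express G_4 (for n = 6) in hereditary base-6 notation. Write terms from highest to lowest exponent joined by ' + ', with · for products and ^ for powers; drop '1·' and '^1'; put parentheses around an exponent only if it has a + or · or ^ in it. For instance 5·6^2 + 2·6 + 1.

5·6^5 + 5·6^4 + 5·6^3 + 5·6^2 + 5·6 + 5

step 0: 6 = 2^2 + 2; sub 3 for 2: 3^3 + 3; = 30; G_1 = 30−1 = 29
step 1: 29 = 3^3 + 2; sub 4 for 3: 4^4 + 2; = 258; G_2 = 258−1 = 257
step 2: 257 = 4^4 + 1; sub 5 for 4: 5^5 + 1; = 3126; G_3 = 3126−1 = 3125
step 3: 3125 = 5^5; sub 6 for 5: 6^6; = 46656; G_4 = 46656−1 = 46655
step 4: 46655 = 5·6^5 + 5·6^4 + 5·6^3 + 5·6^2 + 5·6 + 5; sub 7 for 6: 5·7^5 + 5·7^4 + 5·7^3 + 5·7^2 + 5·7 + 5; = 98040; G_5 = 98040−1 = 98039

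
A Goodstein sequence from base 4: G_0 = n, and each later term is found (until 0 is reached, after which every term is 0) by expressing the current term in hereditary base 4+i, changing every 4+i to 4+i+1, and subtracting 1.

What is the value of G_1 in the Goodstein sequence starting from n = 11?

12

G_0=11  [base 4] 2·4 + 3  →[4↦5]→  2·5 + 3 = 13  −1 ⇒ G_1=12
G_1=12  [base 5] 2·5 + 2  →[5↦6]→  2·6 + 2 = 14  −1 ⇒ G_2=13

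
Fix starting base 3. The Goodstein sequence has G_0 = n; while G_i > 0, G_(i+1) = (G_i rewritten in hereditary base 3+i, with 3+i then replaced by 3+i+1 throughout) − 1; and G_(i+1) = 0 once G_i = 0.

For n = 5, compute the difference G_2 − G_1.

G_0=5  [base 3] 3 + 2  →[3↦4]→  4 + 2 = 6  −1 ⇒ G_1=5
G_1=5  [base 4] 4 + 1  →[4↦5]→  5 + 1 = 6  −1 ⇒ G_2=5

0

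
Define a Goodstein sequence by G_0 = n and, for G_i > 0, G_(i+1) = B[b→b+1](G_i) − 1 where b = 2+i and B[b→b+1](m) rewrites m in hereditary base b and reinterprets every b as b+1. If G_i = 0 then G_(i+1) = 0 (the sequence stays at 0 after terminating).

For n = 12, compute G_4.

i=0: 12 = 2^(2 + 1) + 2^2 (b=2); 2→3: 3^(3 + 1) + 3^3 = 108; 108−1 = 107
i=1: 107 = 3^(3 + 1) + 2·3^2 + 2·3 + 2 (b=3); 3→4: 4^(4 + 1) + 2·4^2 + 2·4 + 2 = 1066; 1066−1 = 1065
i=2: 1065 = 4^(4 + 1) + 2·4^2 + 2·4 + 1 (b=4); 4→5: 5^(5 + 1) + 2·5^2 + 2·5 + 1 = 15686; 15686−1 = 15685
i=3: 15685 = 5^(5 + 1) + 2·5^2 + 2·5 (b=5); 5→6: 6^(6 + 1) + 2·6^2 + 2·6 = 280020; 280020−1 = 280019
i=4: 280019 = 6^(6 + 1) + 2·6^2 + 6 + 5 (b=6); 6→7: 7^(7 + 1) + 2·7^2 + 7 + 5 = 5764911; 5764911−1 = 5764910

280019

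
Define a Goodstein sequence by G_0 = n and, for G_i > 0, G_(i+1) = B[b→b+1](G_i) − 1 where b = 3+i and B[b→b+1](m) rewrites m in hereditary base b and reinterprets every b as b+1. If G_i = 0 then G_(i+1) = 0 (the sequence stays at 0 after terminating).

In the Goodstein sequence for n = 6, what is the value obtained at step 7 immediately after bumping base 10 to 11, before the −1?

5

(0) 6|_3 = 2·3 ↦ 2·4|_4 = 8 ⇒ 7
(1) 7|_4 = 4 + 3 ↦ 5 + 3|_5 = 8 ⇒ 7
(2) 7|_5 = 5 + 2 ↦ 6 + 2|_6 = 8 ⇒ 7
(3) 7|_6 = 6 + 1 ↦ 7 + 1|_7 = 8 ⇒ 7
(4) 7|_7 = 7 ↦ 8|_8 = 8 ⇒ 7
(5) 7|_8 = 7 ↦ 7|_9 = 7 ⇒ 6
(6) 6|_9 = 6 ↦ 6|_10 = 6 ⇒ 5
(7) 5|_10 = 5 ↦ 5|_11 = 5 ⇒ 4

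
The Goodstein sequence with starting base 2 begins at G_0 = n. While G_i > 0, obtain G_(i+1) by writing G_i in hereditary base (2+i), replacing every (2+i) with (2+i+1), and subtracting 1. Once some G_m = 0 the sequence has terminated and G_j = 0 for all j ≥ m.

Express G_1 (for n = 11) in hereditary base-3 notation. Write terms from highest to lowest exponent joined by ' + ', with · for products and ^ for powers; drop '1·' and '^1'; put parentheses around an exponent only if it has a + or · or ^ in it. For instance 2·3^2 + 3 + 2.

11 —HB2→ 2^(2 + 1) + 2 + 1 —bump→ 3^(3 + 1) + 3 + 1 = 85 —(−1)→ 84
84 —HB3→ 3^(3 + 1) + 3 —bump→ 4^(4 + 1) + 4 = 1028 —(−1)→ 1027

3^(3 + 1) + 3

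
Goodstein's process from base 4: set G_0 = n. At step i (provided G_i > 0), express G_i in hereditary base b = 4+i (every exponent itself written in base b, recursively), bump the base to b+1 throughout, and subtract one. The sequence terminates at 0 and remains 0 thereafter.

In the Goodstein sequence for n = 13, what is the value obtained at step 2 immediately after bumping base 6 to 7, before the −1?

19

13 —HB4→ 3·4 + 1 —bump→ 3·5 + 1 = 16 —(−1)→ 15
15 —HB5→ 3·5 —bump→ 3·6 = 18 —(−1)→ 17
17 —HB6→ 2·6 + 5 —bump→ 2·7 + 5 = 19 —(−1)→ 18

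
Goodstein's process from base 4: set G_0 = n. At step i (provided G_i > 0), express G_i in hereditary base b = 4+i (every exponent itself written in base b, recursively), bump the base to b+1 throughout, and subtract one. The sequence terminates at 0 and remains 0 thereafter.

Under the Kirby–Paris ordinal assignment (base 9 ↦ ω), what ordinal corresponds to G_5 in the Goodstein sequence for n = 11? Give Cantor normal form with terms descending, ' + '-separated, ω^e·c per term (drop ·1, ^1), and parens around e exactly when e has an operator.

ω + 6

11 —HB4→ 2·4 + 3 —bump→ 2·5 + 3 = 13 —(−1)→ 12
12 —HB5→ 2·5 + 2 —bump→ 2·6 + 2 = 14 —(−1)→ 13
13 —HB6→ 2·6 + 1 —bump→ 2·7 + 1 = 15 —(−1)→ 14
14 —HB7→ 2·7 —bump→ 2·8 = 16 —(−1)→ 15
15 —HB8→ 8 + 7 —bump→ 9 + 7 = 16 —(−1)→ 15
15 —HB9→ 9 + 6 —bump→ 10 + 6 = 16 —(−1)→ 15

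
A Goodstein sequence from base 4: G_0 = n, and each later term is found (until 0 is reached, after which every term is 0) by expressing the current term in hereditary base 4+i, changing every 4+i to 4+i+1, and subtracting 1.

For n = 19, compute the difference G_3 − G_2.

19 —HB4→ 4^2 + 3 —bump→ 5^2 + 3 = 28 —(−1)→ 27
27 —HB5→ 5^2 + 2 —bump→ 6^2 + 2 = 38 —(−1)→ 37
37 —HB6→ 6^2 + 1 —bump→ 7^2 + 1 = 50 —(−1)→ 49

12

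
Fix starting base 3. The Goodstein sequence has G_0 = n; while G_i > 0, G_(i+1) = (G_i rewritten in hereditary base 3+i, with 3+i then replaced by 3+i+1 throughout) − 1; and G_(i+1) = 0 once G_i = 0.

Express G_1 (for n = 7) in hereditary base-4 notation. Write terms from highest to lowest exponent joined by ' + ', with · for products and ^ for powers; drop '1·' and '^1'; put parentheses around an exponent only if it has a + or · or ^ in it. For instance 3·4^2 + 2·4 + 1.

i=0: 7 = 2·3 + 1 (b=3); 3→4: 2·4 + 1 = 9; 9−1 = 8
i=1: 8 = 2·4 (b=4); 4→5: 2·5 = 10; 10−1 = 9

2·4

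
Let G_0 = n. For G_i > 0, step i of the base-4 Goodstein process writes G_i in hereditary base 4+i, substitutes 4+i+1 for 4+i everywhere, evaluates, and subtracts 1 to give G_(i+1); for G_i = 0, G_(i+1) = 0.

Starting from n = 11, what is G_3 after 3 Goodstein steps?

14

G_0 = 11. HB_4(11) = 2·4 + 3. Bump = 13. G_1 = 12.
G_1 = 12. HB_5(12) = 2·5 + 2. Bump = 14. G_2 = 13.
G_2 = 13. HB_6(13) = 2·6 + 1. Bump = 15. G_3 = 14.
G_3 = 14. HB_7(14) = 2·7. Bump = 16. G_4 = 15.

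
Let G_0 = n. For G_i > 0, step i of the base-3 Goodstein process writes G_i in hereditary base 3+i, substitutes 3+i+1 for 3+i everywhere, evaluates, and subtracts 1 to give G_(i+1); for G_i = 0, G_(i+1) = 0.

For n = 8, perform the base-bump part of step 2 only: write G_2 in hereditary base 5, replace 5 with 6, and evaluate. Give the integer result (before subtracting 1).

8 —HB3→ 2·3 + 2 —bump→ 2·4 + 2 = 10 —(−1)→ 9
9 —HB4→ 2·4 + 1 —bump→ 2·5 + 1 = 11 —(−1)→ 10
10 —HB5→ 2·5 —bump→ 2·6 = 12 —(−1)→ 11

12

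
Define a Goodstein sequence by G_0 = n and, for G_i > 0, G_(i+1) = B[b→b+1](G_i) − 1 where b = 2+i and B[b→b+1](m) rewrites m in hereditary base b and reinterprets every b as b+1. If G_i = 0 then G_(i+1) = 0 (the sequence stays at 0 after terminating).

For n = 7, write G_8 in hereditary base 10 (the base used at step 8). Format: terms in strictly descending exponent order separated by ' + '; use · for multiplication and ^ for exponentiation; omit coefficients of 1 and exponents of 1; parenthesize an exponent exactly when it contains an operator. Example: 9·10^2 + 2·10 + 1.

7·10^7 + 7·10^6 + 7·10^5 + 7·10^4 + 7·10^3 + 7·10^2 + 7·10 + 5

base 2: 7 = 2^2 + 2 + 1; at 3: 3^3 + 3 + 1 = 31; next = 30
base 3: 30 = 3^3 + 3; at 4: 4^4 + 4 = 260; next = 259
base 4: 259 = 4^4 + 3; at 5: 5^5 + 3 = 3128; next = 3127
base 5: 3127 = 5^5 + 2; at 6: 6^6 + 2 = 46658; next = 46657
base 6: 46657 = 6^6 + 1; at 7: 7^7 + 1 = 823544; next = 823543
base 7: 823543 = 7^7; at 8: 8^8 = 16777216; next = 16777215
base 8: 16777215 = 7·8^7 + 7·8^6 + 7·8^5 + 7·8^4 + 7·8^3 + 7·8^2 + 7·8 + 7; at 9: 7·9^7 + 7·9^6 + 7·9^5 + 7·9^4 + 7·9^3 + 7·9^2 + 7·9 + 7 = 37665880; next = 37665879
base 9: 37665879 = 7·9^7 + 7·9^6 + 7·9^5 + 7·9^4 + 7·9^3 + 7·9^2 + 7·9 + 6; at 10: 7·10^7 + 7·10^6 + 7·10^5 + 7·10^4 + 7·10^3 + 7·10^2 + 7·10 + 6 = 77777776; next = 77777775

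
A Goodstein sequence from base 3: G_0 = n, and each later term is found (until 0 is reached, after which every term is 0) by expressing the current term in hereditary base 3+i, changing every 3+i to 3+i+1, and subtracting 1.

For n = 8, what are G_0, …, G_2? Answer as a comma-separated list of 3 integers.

step 0: 8 = 2·3 + 2; sub 4 for 3: 2·4 + 2; = 10; G_1 = 10−1 = 9
step 1: 9 = 2·4 + 1; sub 5 for 4: 2·5 + 1; = 11; G_2 = 11−1 = 10

8, 9, 10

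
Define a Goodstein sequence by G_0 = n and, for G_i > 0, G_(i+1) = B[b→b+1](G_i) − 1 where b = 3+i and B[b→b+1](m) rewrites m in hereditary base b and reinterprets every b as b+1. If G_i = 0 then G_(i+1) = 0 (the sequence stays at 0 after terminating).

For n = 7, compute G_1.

8

i=0: 7 = 2·3 + 1 (b=3); 3→4: 2·4 + 1 = 9; 9−1 = 8
i=1: 8 = 2·4 (b=4); 4→5: 2·5 = 10; 10−1 = 9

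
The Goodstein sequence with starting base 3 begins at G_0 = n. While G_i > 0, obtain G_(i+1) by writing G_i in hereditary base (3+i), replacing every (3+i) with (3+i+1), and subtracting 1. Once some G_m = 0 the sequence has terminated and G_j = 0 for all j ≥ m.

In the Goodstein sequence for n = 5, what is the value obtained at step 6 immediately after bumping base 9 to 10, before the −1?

(0) 5|_3 = 3 + 2 ↦ 4 + 2|_4 = 6 ⇒ 5
(1) 5|_4 = 4 + 1 ↦ 5 + 1|_5 = 6 ⇒ 5
(2) 5|_5 = 5 ↦ 6|_6 = 6 ⇒ 5
(3) 5|_6 = 5 ↦ 5|_7 = 5 ⇒ 4
(4) 4|_7 = 4 ↦ 4|_8 = 4 ⇒ 3
(5) 3|_8 = 3 ↦ 3|_9 = 3 ⇒ 2

2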